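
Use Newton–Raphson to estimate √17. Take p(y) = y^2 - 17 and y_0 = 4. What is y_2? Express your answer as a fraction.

2177/528

p'(y) = 2y.
p(4) = -1, p'(4) = 8, so y_1 = 4 - (-1)/8 = 33/8.
p(33/8) = 1/64, p'(33/8) = 33/4, so y_2 = (33/8) - (1/64)/(33/4) = 2177/528.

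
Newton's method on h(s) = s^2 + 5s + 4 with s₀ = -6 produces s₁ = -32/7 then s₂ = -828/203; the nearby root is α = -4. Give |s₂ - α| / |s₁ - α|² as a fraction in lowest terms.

s₁ - α = -32/7 - (-4) = -32/7 + 4 = -4/7, so |s₁ - α| = 4/7.
s₂ - α = -828/203 - (-4) = -828/203 + 4 = -16/203, so |s₂ - α| = 16/203.
|s₁ - α|² = 16/49.
Ratio = (16/203) / (16/49) = 7/29.

7/29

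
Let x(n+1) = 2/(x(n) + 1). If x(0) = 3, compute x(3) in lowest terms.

6/7

x(1) = 2/(3 + 1) = 1/2.
x(2) = 2/(1/2 + 1) = 4/3.
x(3) = 2/(4/3 + 1) = 6/7.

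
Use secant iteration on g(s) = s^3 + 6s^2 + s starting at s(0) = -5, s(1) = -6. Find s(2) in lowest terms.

-75/13

g(-5) = 20, g(-6) = -6. s(2) = (-6) - (-6)·((-6) - (-5))/((-6) - 20) = -75/13.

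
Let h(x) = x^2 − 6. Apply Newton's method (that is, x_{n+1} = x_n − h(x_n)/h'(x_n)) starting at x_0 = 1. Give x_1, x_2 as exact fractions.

x_1 = 7/2, x_2 = 73/28

h'(x) = 2x.
h(1) = −5, h'(1) = 2, so x_1 = 1 − (−5)/2 = 7/2.
h(7/2) = 25/4, h'(7/2) = 7, so x_2 = (7/2) − (25/4)/7 = 73/28.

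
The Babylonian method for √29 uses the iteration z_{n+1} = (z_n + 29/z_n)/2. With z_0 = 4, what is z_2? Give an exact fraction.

3881/720

z_1 = (4 + 29/4)/2 = 45/8.
z_2 = (45/8 + 29/(45/8))/2 = 3881/720.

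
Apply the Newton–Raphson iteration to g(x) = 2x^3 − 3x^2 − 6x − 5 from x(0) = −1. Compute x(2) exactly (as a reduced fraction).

g'(x) = 6x^2 − 6x − 6.
g(−1) = −4, g'(−1) = 6, so x(1) = (−1) − (−4)/6 = −1/3.
g(−1/3) = −92/27, g'(−1/3) = −10/3, so x(2) = (−1/3) − (−92/27)/(−10/3) = −61/45.

−61/45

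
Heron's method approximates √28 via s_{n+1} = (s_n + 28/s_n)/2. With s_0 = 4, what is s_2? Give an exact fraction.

s_1 = (4 + 28/4)/2 = 11/2.
s_2 = (11/2 + 28/(11/2))/2 = 233/44.

233/44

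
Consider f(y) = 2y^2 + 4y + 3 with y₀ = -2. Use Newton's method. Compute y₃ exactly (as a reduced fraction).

-95/112

f'(y) = 4y + 4.
f(-2) = 3, f'(-2) = -4, so y₁ = (-2) - 3/(-4) = -5/4.
f(-5/4) = 9/8, f'(-5/4) = -1, so y₂ = (-5/4) - (9/8)/(-1) = -1/8.
f(-1/8) = 81/32, f'(-1/8) = 7/2, so y₃ = (-1/8) - (81/32)/(7/2) = -95/112.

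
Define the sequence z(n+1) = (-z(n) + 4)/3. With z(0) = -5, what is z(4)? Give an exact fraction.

z(1) = (-(-5) + 4)/3 = 3.
z(2) = (-3 + 4)/3 = 1/3.
z(3) = (-(1/3) + 4)/3 = 11/9.
z(4) = (-(11/9) + 4)/3 = 25/27.

25/27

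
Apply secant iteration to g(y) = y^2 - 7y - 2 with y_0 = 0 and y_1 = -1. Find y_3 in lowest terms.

-3/11

g(0) = -2, g(-1) = 6. y_2 = (-1) - 6·((-1) - 0)/(6 - (-2)) = -1/4.
g(-1) = 6, g(-1/4) = -3/16. y_3 = (-1/4) - (-3/16)·((-1/4) - (-1))/((-3/16) - 6) = -3/11.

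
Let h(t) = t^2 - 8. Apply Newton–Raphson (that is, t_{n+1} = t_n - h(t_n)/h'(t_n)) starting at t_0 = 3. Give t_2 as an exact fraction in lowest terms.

h'(t) = 2t.
h(3) = 1, h'(3) = 6, so t_1 = 3 - 1/6 = 17/6.
h(17/6) = 1/36, h'(17/6) = 17/3, so t_2 = (17/6) - (1/36)/(17/3) = 577/204.

577/204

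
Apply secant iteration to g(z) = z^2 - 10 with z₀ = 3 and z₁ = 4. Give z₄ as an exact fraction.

3488/1103

g(3) = -1, g(4) = 6. z₂ = 4 - 6·(4 - 3)/(6 - (-1)) = 22/7.
g(4) = 6, g(22/7) = -6/49. z₃ = (22/7) - (-6/49)·((22/7) - 4)/((-6/49) - 6) = 79/25.
g(22/7) = -6/49, g(79/25) = -9/625. z₄ = (79/25) - (-9/625)·((79/25) - (22/7))/((-9/625) - (-6/49)) = 3488/1103.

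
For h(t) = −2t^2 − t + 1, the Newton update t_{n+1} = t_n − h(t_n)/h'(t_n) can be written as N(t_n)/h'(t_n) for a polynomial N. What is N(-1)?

−3

h'(t) = −4t − 1.
N(t) = t·h'(t) − h(t) = t·(−4t − 1) − (−2t^2 − t + 1) = −2t^2 − 1.
N(-1) = −3.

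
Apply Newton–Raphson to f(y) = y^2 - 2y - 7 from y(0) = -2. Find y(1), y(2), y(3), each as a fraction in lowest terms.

f'(y) = 2y - 2.
f(-2) = 1, f'(-2) = -6, so y(1) = (-2) - 1/(-6) = -11/6.
f(-11/6) = 1/36, f'(-11/6) = -17/3, so y(2) = (-11/6) - (1/36)/(-17/3) = -373/204.
f(-373/204) = 1/41616, f'(-373/204) = -577/102, so y(3) = (-373/204) - (1/41616)/(-577/102) = -430441/235416.

y(1) = -11/6, y(2) = -373/204, y(3) = -430441/235416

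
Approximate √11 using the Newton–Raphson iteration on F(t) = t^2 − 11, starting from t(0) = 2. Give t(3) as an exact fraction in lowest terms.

319201/96240

F'(t) = 2t.
F(2) = −7, F'(2) = 4, so t(1) = 2 − (−7)/4 = 15/4.
F(15/4) = 49/16, F'(15/4) = 15/2, so t(2) = (15/4) − (49/16)/(15/2) = 401/120.
F(401/120) = 2401/14400, F'(401/120) = 401/60, so t(3) = (401/120) − (2401/14400)/(401/60) = 319201/96240.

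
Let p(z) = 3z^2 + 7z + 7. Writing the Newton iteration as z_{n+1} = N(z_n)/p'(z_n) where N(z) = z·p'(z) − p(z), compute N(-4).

41

p'(z) = 6z + 7.
N(z) = z·p'(z) − p(z) = z·(6z + 7) − (3z^2 + 7z + 7) = 3z^2 − 7.
N(-4) = 41.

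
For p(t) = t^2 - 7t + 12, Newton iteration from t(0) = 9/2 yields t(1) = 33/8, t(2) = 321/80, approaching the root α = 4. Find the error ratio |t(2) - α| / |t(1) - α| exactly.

1/10

t(1) - α = 33/8 - 4 = 1/8, so |t(1) - α| = 1/8.
t(2) - α = 321/80 - 4 = 1/80, so |t(2) - α| = 1/80.
Ratio = (1/80) / (1/8) = 1/10.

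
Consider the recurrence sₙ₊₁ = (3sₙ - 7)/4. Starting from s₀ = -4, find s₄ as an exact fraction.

-1549/256

s₁ = (3·(-4) - 7)/4 = -19/4.
s₂ = (3·(-19/4) - 7)/4 = -85/16.
s₃ = (3·(-85/16) - 7)/4 = -367/64.
s₄ = (3·(-367/64) - 7)/4 = -1549/256.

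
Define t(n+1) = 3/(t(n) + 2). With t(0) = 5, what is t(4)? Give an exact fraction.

t(1) = 3/(5 + 2) = 3/7.
t(2) = 3/(3/7 + 2) = 21/17.
t(3) = 3/(21/17 + 2) = 51/55.
t(4) = 3/(51/55 + 2) = 165/161.

165/161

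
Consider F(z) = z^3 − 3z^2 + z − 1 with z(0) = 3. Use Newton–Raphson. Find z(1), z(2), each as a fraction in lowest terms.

F'(z) = 3z^2 − 6z + 1.
F(3) = 2, F'(3) = 10, so z(1) = 3 − 2/10 = 14/5.
F(14/5) = 29/125, F'(14/5) = 193/25, so z(2) = (14/5) − (29/125)/(193/25) = 2673/965.

z(1) = 14/5, z(2) = 2673/965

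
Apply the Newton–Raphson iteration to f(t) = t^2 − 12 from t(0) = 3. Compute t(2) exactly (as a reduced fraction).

f'(t) = 2t.
f(3) = −3, f'(3) = 6, so t(1) = 3 − (−3)/6 = 7/2.
f(7/2) = 1/4, f'(7/2) = 7, so t(2) = (7/2) − (1/4)/7 = 97/28.

97/28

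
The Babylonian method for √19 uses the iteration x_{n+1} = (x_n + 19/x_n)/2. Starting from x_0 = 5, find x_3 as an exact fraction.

x_1 = (5 + 19/5)/2 = 22/5.
x_2 = (22/5 + 19/(22/5))/2 = 959/220.
x_3 = (959/220 + 19/(959/220))/2 = 1839281/421960.

1839281/421960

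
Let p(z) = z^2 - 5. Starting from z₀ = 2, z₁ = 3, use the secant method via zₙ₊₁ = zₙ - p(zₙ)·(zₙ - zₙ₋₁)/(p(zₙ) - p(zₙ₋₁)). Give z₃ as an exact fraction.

29/13

p(2) = -1, p(3) = 4. z₂ = 3 - 4·(3 - 2)/(4 - (-1)) = 11/5.
p(3) = 4, p(11/5) = -4/25. z₃ = (11/5) - (-4/25)·((11/5) - 3)/((-4/25) - 4) = 29/13.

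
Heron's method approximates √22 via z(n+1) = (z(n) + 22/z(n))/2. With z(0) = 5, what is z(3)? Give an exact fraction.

z(1) = (5 + 22/5)/2 = 47/10.
z(2) = (47/10 + 22/(47/10))/2 = 4409/940.
z(3) = (4409/940 + 22/(4409/940))/2 = 38878481/8288920.

38878481/8288920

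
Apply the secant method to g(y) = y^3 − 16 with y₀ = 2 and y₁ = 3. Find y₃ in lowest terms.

19990/7987

g(2) = −8, g(3) = 11. y₂ = 3 − 11·(3 − 2)/(11 − (−8)) = 46/19.
g(3) = 11, g(46/19) = −12408/6859. y₃ = (46/19) − (−12408/6859)·((46/19) − 3)/((−12408/6859) − 11) = 19990/7987.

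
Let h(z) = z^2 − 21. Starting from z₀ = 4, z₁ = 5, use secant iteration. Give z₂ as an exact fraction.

h(4) = −5, h(5) = 4. z₂ = 5 − 4·(5 − 4)/(4 − (−5)) = 41/9.

41/9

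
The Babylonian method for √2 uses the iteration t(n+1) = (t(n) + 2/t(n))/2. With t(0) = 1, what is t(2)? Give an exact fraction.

17/12

t(1) = (1 + 2/1)/2 = 3/2.
t(2) = (3/2 + 2/(3/2))/2 = 17/12.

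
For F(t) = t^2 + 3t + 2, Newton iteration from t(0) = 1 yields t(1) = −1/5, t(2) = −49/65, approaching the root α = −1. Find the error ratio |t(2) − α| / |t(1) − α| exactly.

4/13

t(1) − α = −1/5 − (−1) = −1/5 + 1 = 4/5, so |t(1) − α| = 4/5.
t(2) − α = −49/65 − (−1) = −49/65 + 1 = 16/65, so |t(2) − α| = 16/65.
Ratio = (16/65) / (4/5) = 4/13.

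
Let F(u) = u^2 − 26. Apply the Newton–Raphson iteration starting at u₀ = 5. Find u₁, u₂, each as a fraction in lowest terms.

u₁ = 51/10, u₂ = 5201/1020

F'(u) = 2u.
F(5) = −1, F'(5) = 10, so u₁ = 5 − (−1)/10 = 51/10.
F(51/10) = 1/100, F'(51/10) = 51/5, so u₂ = (51/10) − (1/100)/(51/5) = 5201/1020.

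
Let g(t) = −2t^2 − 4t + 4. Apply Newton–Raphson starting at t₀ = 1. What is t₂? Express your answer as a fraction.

41/56

g'(t) = −4t − 4.
g(1) = −2, g'(1) = −8, so t₁ = 1 − (−2)/(−8) = 3/4.
g(3/4) = −1/8, g'(3/4) = −7, so t₂ = (3/4) − (−1/8)/(−7) = 41/56.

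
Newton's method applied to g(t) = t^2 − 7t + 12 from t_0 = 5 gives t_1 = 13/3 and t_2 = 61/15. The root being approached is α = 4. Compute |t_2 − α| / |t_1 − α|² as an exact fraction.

t_1 − α = 13/3 − 4 = 1/3, so |t_1 − α| = 1/3.
t_2 − α = 61/15 − 4 = 1/15, so |t_2 − α| = 1/15.
|t_1 − α|² = 1/9.
Ratio = (1/15) / (1/9) = 3/5.

3/5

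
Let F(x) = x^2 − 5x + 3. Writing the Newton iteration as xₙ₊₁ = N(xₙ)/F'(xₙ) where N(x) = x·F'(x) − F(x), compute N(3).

F'(x) = 2x − 5.
N(x) = x·F'(x) − F(x) = x·(2x − 5) − (x^2 − 5x + 3) = x^2 − 3.
N(3) = 6.

6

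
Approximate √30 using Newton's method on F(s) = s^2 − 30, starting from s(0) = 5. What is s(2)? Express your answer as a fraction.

F'(s) = 2s.
F(5) = −5, F'(5) = 10, so s(1) = 5 − (−5)/10 = 11/2.
F(11/2) = 1/4, F'(11/2) = 11, so s(2) = (11/2) − (1/4)/11 = 241/44.

241/44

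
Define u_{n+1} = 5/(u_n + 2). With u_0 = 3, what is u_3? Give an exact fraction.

15/11

u_1 = 5/(3 + 2) = 1.
u_2 = 5/(1 + 2) = 5/3.
u_3 = 5/(5/3 + 2) = 15/11.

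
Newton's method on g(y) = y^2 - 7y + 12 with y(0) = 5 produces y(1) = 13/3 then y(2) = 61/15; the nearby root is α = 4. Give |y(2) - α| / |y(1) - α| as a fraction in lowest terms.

y(1) - α = 13/3 - 4 = 1/3, so |y(1) - α| = 1/3.
y(2) - α = 61/15 - 4 = 1/15, so |y(2) - α| = 1/15.
Ratio = (1/15) / (1/3) = 1/5.

1/5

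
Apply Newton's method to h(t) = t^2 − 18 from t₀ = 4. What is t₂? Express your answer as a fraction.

577/136

h'(t) = 2t.
h(4) = −2, h'(4) = 8, so t₁ = 4 − (−2)/8 = 17/4.
h(17/4) = 1/16, h'(17/4) = 17/2, so t₂ = (17/4) − (1/16)/(17/2) = 577/136.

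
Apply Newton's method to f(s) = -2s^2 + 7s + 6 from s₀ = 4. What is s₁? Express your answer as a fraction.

38/9

f'(s) = -4s + 7.
f(4) = 2, f'(4) = -9, so s₁ = 4 - 2/(-9) = 38/9.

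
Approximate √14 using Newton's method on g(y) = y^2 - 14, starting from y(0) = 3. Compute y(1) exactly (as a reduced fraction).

23/6

g'(y) = 2y.
g(3) = -5, g'(3) = 6, so y(1) = 3 - (-5)/6 = 23/6.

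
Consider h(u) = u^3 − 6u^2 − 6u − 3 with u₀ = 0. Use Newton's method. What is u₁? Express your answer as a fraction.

h'(u) = 3u^2 − 12u − 6.
h(0) = −3, h'(0) = −6, so u₁ = 0 − (−3)/(−6) = −1/2.

−1/2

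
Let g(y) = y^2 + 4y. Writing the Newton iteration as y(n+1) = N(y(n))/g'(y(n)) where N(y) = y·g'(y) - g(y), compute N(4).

g'(y) = 2y + 4.
N(y) = y·g'(y) - g(y) = y·(2y + 4) - (y^2 + 4y) = y^2.
N(4) = 16.

16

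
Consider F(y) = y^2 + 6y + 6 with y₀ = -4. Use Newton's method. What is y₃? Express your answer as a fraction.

-265/56

F'(y) = 2y + 6.
F(-4) = -2, F'(-4) = -2, so y₁ = (-4) - (-2)/(-2) = -5.
F(-5) = 1, F'(-5) = -4, so y₂ = (-5) - 1/(-4) = -19/4.
F(-19/4) = 1/16, F'(-19/4) = -7/2, so y₃ = (-19/4) - (1/16)/(-7/2) = -265/56.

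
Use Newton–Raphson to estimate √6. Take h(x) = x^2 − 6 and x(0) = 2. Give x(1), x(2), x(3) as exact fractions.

x(1) = 5/2, x(2) = 49/20, x(3) = 4801/1960

h'(x) = 2x.
h(2) = −2, h'(2) = 4, so x(1) = 2 − (−2)/4 = 5/2.
h(5/2) = 1/4, h'(5/2) = 5, so x(2) = (5/2) − (1/4)/5 = 49/20.
h(49/20) = 1/400, h'(49/20) = 49/10, so x(3) = (49/20) − (1/400)/(49/10) = 4801/1960.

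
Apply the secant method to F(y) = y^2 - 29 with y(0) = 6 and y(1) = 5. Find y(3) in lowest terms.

F(6) = 7, F(5) = -4. y(2) = 5 - (-4)·(5 - 6)/((-4) - 7) = 59/11.
F(5) = -4, F(59/11) = -28/121. y(3) = (59/11) - (-28/121)·((59/11) - 5)/((-28/121) - (-4)) = 307/57.

307/57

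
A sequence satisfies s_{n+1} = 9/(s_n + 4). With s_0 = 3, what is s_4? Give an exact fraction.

s_1 = 9/(3 + 4) = 9/7.
s_2 = 9/(9/7 + 4) = 63/37.
s_3 = 9/(63/37 + 4) = 333/211.
s_4 = 9/(333/211 + 4) = 1899/1177.

1899/1177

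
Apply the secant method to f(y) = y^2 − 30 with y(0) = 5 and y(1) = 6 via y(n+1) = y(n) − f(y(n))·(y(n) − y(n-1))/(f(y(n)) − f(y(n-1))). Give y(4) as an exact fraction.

2766/505

f(5) = −5, f(6) = 6. y(2) = 6 − 6·(6 − 5)/(6 − (−5)) = 60/11.
f(6) = 6, f(60/11) = −30/121. y(3) = (60/11) − (−30/121)·((60/11) − 6)/((−30/121) − 6) = 115/21.
f(60/11) = −30/121, f(115/21) = −5/441. y(4) = (115/21) − (−5/441)·((115/21) − (60/11))/((−5/441) − (−30/121)) = 2766/505.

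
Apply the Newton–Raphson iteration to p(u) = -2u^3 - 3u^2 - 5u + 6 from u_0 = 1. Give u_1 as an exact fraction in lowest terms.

13/17

p'(u) = -6u^2 - 6u - 5.
p(1) = -4, p'(1) = -17, so u_1 = 1 - (-4)/(-17) = 13/17.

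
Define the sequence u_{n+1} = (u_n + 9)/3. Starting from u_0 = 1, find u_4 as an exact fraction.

361/81

u_1 = (1 + 9)/3 = 10/3.
u_2 = ((10/3) + 9)/3 = 37/9.
u_3 = ((37/9) + 9)/3 = 118/27.
u_4 = ((118/27) + 9)/3 = 361/81.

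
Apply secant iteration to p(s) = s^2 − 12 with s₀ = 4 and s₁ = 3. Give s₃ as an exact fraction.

52/15

p(4) = 4, p(3) = −3. s₂ = 3 − (−3)·(3 − 4)/((−3) − 4) = 24/7.
p(3) = −3, p(24/7) = −12/49. s₃ = (24/7) − (−12/49)·((24/7) − 3)/((−12/49) − (−3)) = 52/15.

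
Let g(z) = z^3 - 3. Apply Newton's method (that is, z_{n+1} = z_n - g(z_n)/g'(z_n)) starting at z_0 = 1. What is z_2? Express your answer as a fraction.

331/225

g'(z) = 3z^2.
g(1) = -2, g'(1) = 3, so z_1 = 1 - (-2)/3 = 5/3.
g(5/3) = 44/27, g'(5/3) = 25/3, so z_2 = (5/3) - (44/27)/(25/3) = 331/225.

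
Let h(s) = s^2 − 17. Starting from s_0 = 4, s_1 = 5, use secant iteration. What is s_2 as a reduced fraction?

37/9

h(4) = −1, h(5) = 8. s_2 = 5 − 8·(5 − 4)/(8 − (−1)) = 37/9.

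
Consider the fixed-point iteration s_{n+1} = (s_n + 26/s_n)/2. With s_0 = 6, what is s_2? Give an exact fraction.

s_1 = (6 + 26/6)/2 = 31/6.
s_2 = (31/6 + 26/(31/6))/2 = 1897/372.

1897/372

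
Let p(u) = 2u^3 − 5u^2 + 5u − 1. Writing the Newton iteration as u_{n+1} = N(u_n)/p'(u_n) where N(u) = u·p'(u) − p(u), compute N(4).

177

p'(u) = 6u^2 − 10u + 5.
N(u) = u·p'(u) − p(u) = u·(6u^2 − 10u + 5) − (2u^3 − 5u^2 + 5u − 1) = 4u^3 − 5u^2 + 1.
N(4) = 177.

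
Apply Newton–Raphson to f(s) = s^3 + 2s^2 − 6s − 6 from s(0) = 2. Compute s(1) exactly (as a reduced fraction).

f'(s) = 3s^2 + 4s − 6.
f(2) = −2, f'(2) = 14, so s(1) = 2 − (−2)/14 = 15/7.

15/7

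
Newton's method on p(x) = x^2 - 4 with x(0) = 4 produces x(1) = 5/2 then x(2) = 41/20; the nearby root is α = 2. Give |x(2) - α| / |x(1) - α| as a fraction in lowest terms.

x(1) - α = 5/2 - 2 = 1/2, so |x(1) - α| = 1/2.
x(2) - α = 41/20 - 2 = 1/20, so |x(2) - α| = 1/20.
Ratio = (1/20) / (1/2) = 1/10.

1/10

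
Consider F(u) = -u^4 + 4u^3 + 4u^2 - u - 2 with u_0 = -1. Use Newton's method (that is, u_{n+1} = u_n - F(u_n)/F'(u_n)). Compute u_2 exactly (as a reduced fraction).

F'(u) = -4u^3 + 12u^2 + 8u - 1.
F(-1) = -2, F'(-1) = 7, so u_1 = (-1) - (-2)/7 = -5/7.
F(-5/7) = -2312/2401, F'(-5/7) = 297/343, so u_2 = (-5/7) - (-2312/2401)/(297/343) = 827/2079.

827/2079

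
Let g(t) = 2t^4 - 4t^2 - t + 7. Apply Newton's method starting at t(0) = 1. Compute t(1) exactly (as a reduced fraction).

5

g'(t) = 8t^3 - 8t - 1.
g(1) = 4, g'(1) = -1, so t(1) = 1 - 4/(-1) = 5.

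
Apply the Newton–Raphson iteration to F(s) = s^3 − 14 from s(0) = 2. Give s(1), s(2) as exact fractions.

s(1) = 5/2, s(2) = 181/75

F'(s) = 3s^2.
F(2) = −6, F'(2) = 12, so s(1) = 2 − (−6)/12 = 5/2.
F(5/2) = 13/8, F'(5/2) = 75/4, so s(2) = (5/2) − (13/8)/(75/4) = 181/75.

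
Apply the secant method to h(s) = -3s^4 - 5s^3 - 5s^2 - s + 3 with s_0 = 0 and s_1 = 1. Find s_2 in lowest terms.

3/14

h(0) = 3, h(1) = -11. s_2 = 1 - (-11)·(1 - 0)/((-11) - 3) = 3/14.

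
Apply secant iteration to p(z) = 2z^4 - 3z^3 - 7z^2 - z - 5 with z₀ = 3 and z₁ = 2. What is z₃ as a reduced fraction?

3746653/1189511

p(3) = 10, p(2) = -27. z₂ = 2 - (-27)·(2 - 3)/((-27) - 10) = 101/37.
p(2) = -27, p(101/37) = -18485550/1874161. z₃ = (101/37) - (-18485550/1874161)·((101/37) - 2)/((-18485550/1874161) - (-27)) = 3746653/1189511.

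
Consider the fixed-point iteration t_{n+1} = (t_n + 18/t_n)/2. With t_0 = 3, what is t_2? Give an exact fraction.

17/4

t_1 = (3 + 18/3)/2 = 9/2.
t_2 = (9/2 + 18/(9/2))/2 = 17/4.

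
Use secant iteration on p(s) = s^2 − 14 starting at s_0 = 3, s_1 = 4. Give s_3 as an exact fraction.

p(3) = −5, p(4) = 2. s_2 = 4 − 2·(4 − 3)/(2 − (−5)) = 26/7.
p(4) = 2, p(26/7) = −10/49. s_3 = (26/7) − (−10/49)·((26/7) − 4)/((−10/49) − 2) = 101/27.

101/27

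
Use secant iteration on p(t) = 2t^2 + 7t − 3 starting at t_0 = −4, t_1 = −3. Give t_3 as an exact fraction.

p(−4) = 1, p(−3) = −6. t_2 = (−3) − (−6)·((−3) − (−4))/((−6) − 1) = −27/7.
p(−3) = −6, p(−27/7) = −12/49. t_3 = (−27/7) − (−12/49)·((−27/7) − (−3))/((−12/49) − (−6)) = −183/47.

−183/47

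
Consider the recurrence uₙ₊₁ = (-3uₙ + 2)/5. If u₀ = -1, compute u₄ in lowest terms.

11/125

u₁ = (-3·(-1) + 2)/5 = 1.
u₂ = (-3·1 + 2)/5 = -1/5.
u₃ = (-3·(-1/5) + 2)/5 = 13/25.
u₄ = (-3·(13/25) + 2)/5 = 11/125.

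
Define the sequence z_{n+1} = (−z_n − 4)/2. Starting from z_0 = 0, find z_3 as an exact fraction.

z_1 = (−0 − 4)/2 = −2.
z_2 = (−(−2) − 4)/2 = −1.
z_3 = (−(−1) − 4)/2 = −3/2.

−3/2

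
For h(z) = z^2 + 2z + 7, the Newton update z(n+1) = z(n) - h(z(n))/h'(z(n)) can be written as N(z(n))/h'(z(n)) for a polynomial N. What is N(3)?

h'(z) = 2z + 2.
N(z) = z·h'(z) - h(z) = z·(2z + 2) - (z^2 + 2z + 7) = z^2 - 7.
N(3) = 2.

2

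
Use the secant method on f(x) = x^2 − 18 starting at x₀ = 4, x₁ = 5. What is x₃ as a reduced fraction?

352/83

f(4) = −2, f(5) = 7. x₂ = 5 − 7·(5 − 4)/(7 − (−2)) = 38/9.
f(5) = 7, f(38/9) = −14/81. x₃ = (38/9) − (−14/81)·((38/9) − 5)/((−14/81) − 7) = 352/83.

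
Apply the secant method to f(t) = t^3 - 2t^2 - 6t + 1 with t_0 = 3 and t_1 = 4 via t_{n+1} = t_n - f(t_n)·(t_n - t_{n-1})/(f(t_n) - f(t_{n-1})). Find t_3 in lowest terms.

21659/6065

f(3) = -8, f(4) = 9. t_2 = 4 - 9·(4 - 3)/(9 - (-8)) = 59/17.
f(4) = 9, f(59/17) = -10368/4913. t_3 = (59/17) - (-10368/4913)·((59/17) - 4)/((-10368/4913) - 9) = 21659/6065.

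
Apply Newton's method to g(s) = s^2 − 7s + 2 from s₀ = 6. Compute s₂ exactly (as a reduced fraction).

g'(s) = 2s − 7.
g(6) = −4, g'(6) = 5, so s₁ = 6 − (−4)/5 = 34/5.
g(34/5) = 16/25, g'(34/5) = 33/5, so s₂ = (34/5) − (16/25)/(33/5) = 1106/165.

1106/165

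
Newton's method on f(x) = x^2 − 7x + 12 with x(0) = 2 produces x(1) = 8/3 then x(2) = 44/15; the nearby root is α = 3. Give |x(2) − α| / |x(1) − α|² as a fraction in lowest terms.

x(1) − α = 8/3 − 3 = −1/3, so |x(1) − α| = 1/3.
x(2) − α = 44/15 − 3 = −1/15, so |x(2) − α| = 1/15.
|x(1) − α|² = 1/9.
Ratio = (1/15) / (1/9) = 3/5.

3/5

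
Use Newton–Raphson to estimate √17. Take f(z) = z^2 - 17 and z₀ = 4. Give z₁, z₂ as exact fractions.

f'(z) = 2z.
f(4) = -1, f'(4) = 8, so z₁ = 4 - (-1)/8 = 33/8.
f(33/8) = 1/64, f'(33/8) = 33/4, so z₂ = (33/8) - (1/64)/(33/4) = 2177/528.

z₁ = 33/8, z₂ = 2177/528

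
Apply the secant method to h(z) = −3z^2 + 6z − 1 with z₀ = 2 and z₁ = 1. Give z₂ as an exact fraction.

h(2) = −1, h(1) = 2. z₂ = 1 − 2·(1 − 2)/(2 − (−1)) = 5/3.

5/3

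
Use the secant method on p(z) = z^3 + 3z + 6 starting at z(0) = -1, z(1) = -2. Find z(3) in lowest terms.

p(-1) = 2, p(-2) = -8. z(2) = (-2) - (-8)·((-2) - (-1))/((-8) - 2) = -6/5.
p(-2) = -8, p(-6/5) = 84/125. z(3) = (-6/5) - (84/125)·((-6/5) - (-2))/((84/125) - (-8)) = -342/271.

-342/271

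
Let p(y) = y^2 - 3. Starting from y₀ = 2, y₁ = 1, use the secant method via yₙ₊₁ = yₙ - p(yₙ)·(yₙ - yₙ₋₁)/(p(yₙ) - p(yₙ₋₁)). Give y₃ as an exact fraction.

p(2) = 1, p(1) = -2. y₂ = 1 - (-2)·(1 - 2)/((-2) - 1) = 5/3.
p(1) = -2, p(5/3) = -2/9. y₃ = (5/3) - (-2/9)·((5/3) - 1)/((-2/9) - (-2)) = 7/4.

7/4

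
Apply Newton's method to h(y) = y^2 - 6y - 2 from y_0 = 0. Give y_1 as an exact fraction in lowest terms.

h'(y) = 2y - 6.
h(0) = -2, h'(0) = -6, so y_1 = 0 - (-2)/(-6) = -1/3.

-1/3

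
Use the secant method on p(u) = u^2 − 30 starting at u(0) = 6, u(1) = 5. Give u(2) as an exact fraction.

p(6) = 6, p(5) = −5. u(2) = 5 − (−5)·(5 − 6)/((−5) − 6) = 60/11.

60/11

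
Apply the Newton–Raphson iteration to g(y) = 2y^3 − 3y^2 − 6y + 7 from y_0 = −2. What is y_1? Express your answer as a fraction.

g'(y) = 6y^2 − 6y − 6.
g(−2) = −9, g'(−2) = 30, so y_1 = (−2) − (−9)/30 = −17/10.

−17/10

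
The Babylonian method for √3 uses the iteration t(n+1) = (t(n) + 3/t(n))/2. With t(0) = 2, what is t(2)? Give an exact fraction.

97/56

t(1) = (2 + 3/2)/2 = 7/4.
t(2) = (7/4 + 3/(7/4))/2 = 97/56.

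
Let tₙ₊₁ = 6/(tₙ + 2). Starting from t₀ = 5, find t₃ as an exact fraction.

60/41

t₁ = 6/(5 + 2) = 6/7.
t₂ = 6/(6/7 + 2) = 21/10.
t₃ = 6/(21/10 + 2) = 60/41.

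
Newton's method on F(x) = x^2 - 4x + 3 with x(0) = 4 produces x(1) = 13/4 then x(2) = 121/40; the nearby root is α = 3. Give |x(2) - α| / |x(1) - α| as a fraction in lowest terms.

1/10

x(1) - α = 13/4 - 3 = 1/4, so |x(1) - α| = 1/4.
x(2) - α = 121/40 - 3 = 1/40, so |x(2) - α| = 1/40.
Ratio = (1/40) / (1/4) = 1/10.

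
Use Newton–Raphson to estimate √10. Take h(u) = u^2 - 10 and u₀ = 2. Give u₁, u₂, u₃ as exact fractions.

h'(u) = 2u.
h(2) = -6, h'(2) = 4, so u₁ = 2 - (-6)/4 = 7/2.
h(7/2) = 9/4, h'(7/2) = 7, so u₂ = (7/2) - (9/4)/7 = 89/28.
h(89/28) = 81/784, h'(89/28) = 89/14, so u₃ = (89/28) - (81/784)/(89/14) = 15761/4984.

u₁ = 7/2, u₂ = 89/28, u₃ = 15761/4984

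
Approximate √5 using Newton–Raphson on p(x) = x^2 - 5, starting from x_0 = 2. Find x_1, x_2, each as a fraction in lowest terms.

p'(x) = 2x.
p(2) = -1, p'(2) = 4, so x_1 = 2 - (-1)/4 = 9/4.
p(9/4) = 1/16, p'(9/4) = 9/2, so x_2 = (9/4) - (1/16)/(9/2) = 161/72.

x_1 = 9/4, x_2 = 161/72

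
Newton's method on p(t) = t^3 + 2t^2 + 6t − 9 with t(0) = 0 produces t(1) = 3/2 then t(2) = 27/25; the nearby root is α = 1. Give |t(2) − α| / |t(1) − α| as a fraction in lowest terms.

4/25

t(1) − α = 3/2 − 1 = 1/2, so |t(1) − α| = 1/2.
t(2) − α = 27/25 − 1 = 2/25, so |t(2) − α| = 2/25.
Ratio = (2/25) / (1/2) = 4/25.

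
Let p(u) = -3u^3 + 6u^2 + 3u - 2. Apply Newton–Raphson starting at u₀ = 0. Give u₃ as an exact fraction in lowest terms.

p'(u) = -9u^2 + 12u + 3.
p(0) = -2, p'(0) = 3, so u₁ = 0 - (-2)/3 = 2/3.
p(2/3) = 16/9, p'(2/3) = 7, so u₂ = (2/3) - (16/9)/7 = 26/63.
p(26/63) = 4096/83349, p'(26/63) = 2831/441, so u₃ = (26/63) - (4096/83349)/(2831/441) = 216722/535059.

216722/535059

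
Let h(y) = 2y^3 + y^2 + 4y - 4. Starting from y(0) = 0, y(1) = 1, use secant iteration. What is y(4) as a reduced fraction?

h(0) = -4, h(1) = 3. y(2) = 1 - 3·(1 - 0)/(3 - (-4)) = 4/7.
h(1) = 3, h(4/7) = -348/343. y(3) = (4/7) - (-348/343)·((4/7) - 1)/((-348/343) - 3) = 104/153.
h(4/7) = -348/343, h(104/153) = -683588/3581577. y(4) = (104/153) - (-683588/3581577)·((104/153) - (4/7))/((-683588/3581577) - (-348/343)) = 53005/75202.

53005/75202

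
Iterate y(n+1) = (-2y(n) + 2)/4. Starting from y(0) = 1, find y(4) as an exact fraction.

3/8

y(1) = (-2·1 + 2)/4 = 0.
y(2) = (-2·0 + 2)/4 = 1/2.
y(3) = (-2·(1/2) + 2)/4 = 1/4.
y(4) = (-2·(1/4) + 2)/4 = 3/8.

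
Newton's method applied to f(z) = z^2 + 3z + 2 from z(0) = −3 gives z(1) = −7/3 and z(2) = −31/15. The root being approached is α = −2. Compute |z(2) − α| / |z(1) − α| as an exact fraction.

z(1) − α = −7/3 − (−2) = −7/3 + 2 = −1/3, so |z(1) − α| = 1/3.
z(2) − α = −31/15 − (−2) = −31/15 + 2 = −1/15, so |z(2) − α| = 1/15.
Ratio = (1/15) / (1/3) = 1/5.

1/5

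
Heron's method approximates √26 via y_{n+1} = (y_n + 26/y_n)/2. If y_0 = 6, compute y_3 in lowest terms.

y_1 = (6 + 26/6)/2 = 31/6.
y_2 = (31/6 + 26/(31/6))/2 = 1897/372.
y_3 = (1897/372 + 26/(1897/372))/2 = 7196593/1411368.

7196593/1411368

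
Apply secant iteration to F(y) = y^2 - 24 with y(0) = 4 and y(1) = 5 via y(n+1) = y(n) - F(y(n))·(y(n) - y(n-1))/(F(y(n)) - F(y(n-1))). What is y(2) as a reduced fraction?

44/9

F(4) = -8, F(5) = 1. y(2) = 5 - 1·(5 - 4)/(1 - (-8)) = 44/9.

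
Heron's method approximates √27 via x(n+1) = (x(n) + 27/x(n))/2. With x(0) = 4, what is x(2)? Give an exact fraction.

x(1) = (4 + 27/4)/2 = 43/8.
x(2) = (43/8 + 27/(43/8))/2 = 3577/688.

3577/688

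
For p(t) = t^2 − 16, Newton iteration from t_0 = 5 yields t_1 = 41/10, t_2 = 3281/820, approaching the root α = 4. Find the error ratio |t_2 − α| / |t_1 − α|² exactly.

t_1 − α = 41/10 − 4 = 1/10, so |t_1 − α| = 1/10.
t_2 − α = 3281/820 − 4 = 1/820, so |t_2 − α| = 1/820.
|t_1 − α|² = 1/100.
Ratio = (1/820) / (1/100) = 5/41.

5/41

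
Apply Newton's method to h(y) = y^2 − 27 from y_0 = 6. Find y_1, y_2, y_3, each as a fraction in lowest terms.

h'(y) = 2y.
h(6) = 9, h'(6) = 12, so y_1 = 6 − 9/12 = 21/4.
h(21/4) = 9/16, h'(21/4) = 21/2, so y_2 = (21/4) − (9/16)/(21/2) = 291/56.
h(291/56) = 9/3136, h'(291/56) = 291/28, so y_3 = (291/56) − (9/3136)/(291/28) = 56451/10864.

y_1 = 21/4, y_2 = 291/56, y_3 = 56451/10864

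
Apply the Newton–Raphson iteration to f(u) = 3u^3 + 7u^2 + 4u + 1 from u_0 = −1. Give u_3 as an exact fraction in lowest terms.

f'(u) = 9u^2 + 14u + 4.
f(−1) = 1, f'(−1) = −1, so u_1 = (−1) − 1/(−1) = 0.
f(0) = 1, f'(0) = 4, so u_2 = 0 − 1/4 = −1/4.
f(−1/4) = 25/64, f'(−1/4) = 17/16, so u_3 = (−1/4) − (25/64)/(17/16) = −21/34.

−21/34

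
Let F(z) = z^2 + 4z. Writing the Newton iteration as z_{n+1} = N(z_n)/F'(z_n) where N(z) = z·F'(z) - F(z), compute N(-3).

F'(z) = 2z + 4.
N(z) = z·F'(z) - F(z) = z·(2z + 4) - (z^2 + 4z) = z^2.
N(-3) = 9.

9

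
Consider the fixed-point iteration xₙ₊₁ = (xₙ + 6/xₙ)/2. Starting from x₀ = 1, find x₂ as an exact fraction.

73/28

x₁ = (1 + 6/1)/2 = 7/2.
x₂ = (7/2 + 6/(7/2))/2 = 73/28.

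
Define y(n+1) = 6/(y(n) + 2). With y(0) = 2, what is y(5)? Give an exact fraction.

y(1) = 6/(2 + 2) = 3/2.
y(2) = 6/(3/2 + 2) = 12/7.
y(3) = 6/(12/7 + 2) = 21/13.
y(4) = 6/(21/13 + 2) = 78/47.
y(5) = 6/(78/47 + 2) = 141/86.

141/86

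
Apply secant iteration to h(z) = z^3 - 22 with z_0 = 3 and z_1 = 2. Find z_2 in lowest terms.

52/19

h(3) = 5, h(2) = -14. z_2 = 2 - (-14)·(2 - 3)/((-14) - 5) = 52/19.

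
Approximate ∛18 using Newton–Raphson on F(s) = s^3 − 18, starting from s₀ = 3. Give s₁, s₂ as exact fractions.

s₁ = 8/3, s₂ = 755/288

F'(s) = 3s^2.
F(3) = 9, F'(3) = 27, so s₁ = 3 − 9/27 = 8/3.
F(8/3) = 26/27, F'(8/3) = 64/3, so s₂ = (8/3) − (26/27)/(64/3) = 755/288.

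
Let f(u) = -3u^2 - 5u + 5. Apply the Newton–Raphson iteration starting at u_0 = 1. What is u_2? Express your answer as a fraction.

f'(u) = -6u - 5.
f(1) = -3, f'(1) = -11, so u_1 = 1 - (-3)/(-11) = 8/11.
f(8/11) = -27/121, f'(8/11) = -103/11, so u_2 = (8/11) - (-27/121)/(-103/11) = 797/1133.

797/1133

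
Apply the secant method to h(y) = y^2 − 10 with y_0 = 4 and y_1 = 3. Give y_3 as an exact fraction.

136/43

h(4) = 6, h(3) = −1. y_2 = 3 − (−1)·(3 − 4)/((−1) − 6) = 22/7.
h(3) = −1, h(22/7) = −6/49. y_3 = (22/7) − (−6/49)·((22/7) − 3)/((−6/49) − (−1)) = 136/43.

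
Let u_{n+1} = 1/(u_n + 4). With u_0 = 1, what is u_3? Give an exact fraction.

21/89

u_1 = 1/(1 + 4) = 1/5.
u_2 = 1/(1/5 + 4) = 5/21.
u_3 = 1/(5/21 + 4) = 21/89.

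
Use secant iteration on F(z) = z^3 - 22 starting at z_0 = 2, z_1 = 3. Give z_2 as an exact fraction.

52/19

F(2) = -14, F(3) = 5. z_2 = 3 - 5·(3 - 2)/(5 - (-14)) = 52/19.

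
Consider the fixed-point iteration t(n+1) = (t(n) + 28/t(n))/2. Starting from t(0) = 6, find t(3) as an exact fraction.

t(1) = (6 + 28/6)/2 = 16/3.
t(2) = (16/3 + 28/(16/3))/2 = 127/24.
t(3) = (127/24 + 28/(127/24))/2 = 32257/6096.

32257/6096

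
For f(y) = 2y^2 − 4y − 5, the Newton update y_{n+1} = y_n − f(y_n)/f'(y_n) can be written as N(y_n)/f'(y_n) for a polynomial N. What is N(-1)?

7

f'(y) = 4y − 4.
N(y) = y·f'(y) − f(y) = y·(4y − 4) − (2y^2 − 4y − 5) = 2y^2 + 5.
N(-1) = 7.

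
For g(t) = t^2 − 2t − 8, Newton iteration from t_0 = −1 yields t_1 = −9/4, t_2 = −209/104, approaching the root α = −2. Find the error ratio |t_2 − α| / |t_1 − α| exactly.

t_1 − α = −9/4 − (−2) = −9/4 + 2 = −1/4, so |t_1 − α| = 1/4.
t_2 − α = −209/104 − (−2) = −209/104 + 2 = −1/104, so |t_2 − α| = 1/104.
Ratio = (1/104) / (1/4) = 1/26.

1/26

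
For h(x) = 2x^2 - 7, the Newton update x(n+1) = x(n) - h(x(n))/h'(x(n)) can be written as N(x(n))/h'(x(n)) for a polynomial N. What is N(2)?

15

h'(x) = 4x.
N(x) = x·h'(x) - h(x) = x·(4x) - (2x^2 - 7) = 2x^2 + 7.
N(2) = 15.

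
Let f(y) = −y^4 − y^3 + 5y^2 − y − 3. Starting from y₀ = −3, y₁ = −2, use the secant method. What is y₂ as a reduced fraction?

f(−3) = −9, f(−2) = 11. y₂ = (−2) − 11·((−2) − (−3))/(11 − (−9)) = −51/20.

−51/20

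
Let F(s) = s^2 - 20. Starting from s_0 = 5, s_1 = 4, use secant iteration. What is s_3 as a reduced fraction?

85/19

F(5) = 5, F(4) = -4. s_2 = 4 - (-4)·(4 - 5)/((-4) - 5) = 40/9.
F(4) = -4, F(40/9) = -20/81. s_3 = (40/9) - (-20/81)·((40/9) - 4)/((-20/81) - (-4)) = 85/19.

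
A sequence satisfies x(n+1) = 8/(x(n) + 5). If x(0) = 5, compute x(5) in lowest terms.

9256/7265

x(1) = 8/(5 + 5) = 4/5.
x(2) = 8/(4/5 + 5) = 40/29.
x(3) = 8/(40/29 + 5) = 232/185.
x(4) = 8/(232/185 + 5) = 1480/1157.
x(5) = 8/(1480/1157 + 5) = 9256/7265.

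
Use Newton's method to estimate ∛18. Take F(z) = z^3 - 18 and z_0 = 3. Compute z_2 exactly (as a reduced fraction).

F'(z) = 3z^2.
F(3) = 9, F'(3) = 27, so z_1 = 3 - 9/27 = 8/3.
F(8/3) = 26/27, F'(8/3) = 64/3, so z_2 = (8/3) - (26/27)/(64/3) = 755/288.

755/288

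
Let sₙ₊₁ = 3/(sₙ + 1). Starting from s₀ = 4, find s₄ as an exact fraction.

69/47

s₁ = 3/(4 + 1) = 3/5.
s₂ = 3/(3/5 + 1) = 15/8.
s₃ = 3/(15/8 + 1) = 24/23.
s₄ = 3/(24/23 + 1) = 69/47.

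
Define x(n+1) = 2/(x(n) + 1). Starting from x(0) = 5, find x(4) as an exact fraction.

x(1) = 2/(5 + 1) = 1/3.
x(2) = 2/(1/3 + 1) = 3/2.
x(3) = 2/(3/2 + 1) = 4/5.
x(4) = 2/(4/5 + 1) = 10/9.

10/9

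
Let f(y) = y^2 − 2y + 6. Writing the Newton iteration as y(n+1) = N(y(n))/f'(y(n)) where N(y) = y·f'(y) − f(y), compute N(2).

−2

f'(y) = 2y − 2.
N(y) = y·f'(y) − f(y) = y·(2y − 2) − (y^2 − 2y + 6) = y^2 − 6.
N(2) = −2.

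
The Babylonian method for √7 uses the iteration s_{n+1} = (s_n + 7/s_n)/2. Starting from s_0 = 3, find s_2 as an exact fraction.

s_1 = (3 + 7/3)/2 = 8/3.
s_2 = (8/3 + 7/(8/3))/2 = 127/48.

127/48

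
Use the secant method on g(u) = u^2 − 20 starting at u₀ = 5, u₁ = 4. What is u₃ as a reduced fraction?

85/19

g(5) = 5, g(4) = −4. u₂ = 4 − (−4)·(4 − 5)/((−4) − 5) = 40/9.
g(4) = −4, g(40/9) = −20/81. u₃ = (40/9) − (−20/81)·((40/9) − 4)/((−20/81) − (−4)) = 85/19.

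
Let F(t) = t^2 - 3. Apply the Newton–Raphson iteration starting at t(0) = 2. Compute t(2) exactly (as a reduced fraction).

97/56

F'(t) = 2t.
F(2) = 1, F'(2) = 4, so t(1) = 2 - 1/4 = 7/4.
F(7/4) = 1/16, F'(7/4) = 7/2, so t(2) = (7/4) - (1/16)/(7/2) = 97/56.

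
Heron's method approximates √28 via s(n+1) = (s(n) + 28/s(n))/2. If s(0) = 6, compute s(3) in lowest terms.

32257/6096

s(1) = (6 + 28/6)/2 = 16/3.
s(2) = (16/3 + 28/(16/3))/2 = 127/24.
s(3) = (127/24 + 28/(127/24))/2 = 32257/6096.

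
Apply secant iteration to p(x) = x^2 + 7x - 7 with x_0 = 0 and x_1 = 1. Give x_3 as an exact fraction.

63/71

p(0) = -7, p(1) = 1. x_2 = 1 - 1·(1 - 0)/(1 - (-7)) = 7/8.
p(1) = 1, p(7/8) = -7/64. x_3 = (7/8) - (-7/64)·((7/8) - 1)/((-7/64) - 1) = 63/71.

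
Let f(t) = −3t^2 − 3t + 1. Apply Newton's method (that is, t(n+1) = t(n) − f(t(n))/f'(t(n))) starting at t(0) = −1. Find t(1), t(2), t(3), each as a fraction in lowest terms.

t(1) = −4/3, t(2) = −19/15, t(3) = −436/345

f'(t) = −6t − 3.
f(−1) = 1, f'(−1) = 3, so t(1) = (−1) − 1/3 = −4/3.
f(−4/3) = −1/3, f'(−4/3) = 5, so t(2) = (−4/3) − (−1/3)/5 = −19/15.
f(−19/15) = −1/75, f'(−19/15) = 23/5, so t(3) = (−19/15) − (−1/75)/(23/5) = −436/345.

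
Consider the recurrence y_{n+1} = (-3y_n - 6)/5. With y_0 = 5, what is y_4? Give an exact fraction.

-3/625

y_1 = (-3·5 - 6)/5 = -21/5.
y_2 = (-3·(-21/5) - 6)/5 = 33/25.
y_3 = (-3·(33/25) - 6)/5 = -249/125.
y_4 = (-3·(-249/125) - 6)/5 = -3/625.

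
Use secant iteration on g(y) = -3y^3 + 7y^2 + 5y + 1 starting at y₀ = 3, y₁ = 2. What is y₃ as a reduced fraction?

4343/1449

g(3) = -2, g(2) = 15. y₂ = 2 - 15·(2 - 3)/(15 - (-2)) = 49/17.
g(2) = 15, g(49/17) = 8490/4913. y₃ = (49/17) - (8490/4913)·((49/17) - 2)/((8490/4913) - 15) = 4343/1449.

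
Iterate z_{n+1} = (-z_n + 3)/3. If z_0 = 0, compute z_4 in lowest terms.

z_1 = (-0 + 3)/3 = 1.
z_2 = (-1 + 3)/3 = 2/3.
z_3 = (-(2/3) + 3)/3 = 7/9.
z_4 = (-(7/9) + 3)/3 = 20/27.

20/27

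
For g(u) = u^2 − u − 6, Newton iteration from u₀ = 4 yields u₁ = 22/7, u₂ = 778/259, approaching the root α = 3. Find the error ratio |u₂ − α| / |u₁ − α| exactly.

u₁ − α = 22/7 − 3 = 1/7, so |u₁ − α| = 1/7.
u₂ − α = 778/259 − 3 = 1/259, so |u₂ − α| = 1/259.
Ratio = (1/259) / (1/7) = 1/37.

1/37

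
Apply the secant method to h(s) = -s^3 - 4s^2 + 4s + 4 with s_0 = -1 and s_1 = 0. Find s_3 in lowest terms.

-49/73

h(-1) = -3, h(0) = 4. s_2 = 0 - 4·(0 - (-1))/(4 - (-3)) = -4/7.
h(0) = 4, h(-4/7) = 204/343. s_3 = (-4/7) - (204/343)·((-4/7) - 0)/((204/343) - 4) = -49/73.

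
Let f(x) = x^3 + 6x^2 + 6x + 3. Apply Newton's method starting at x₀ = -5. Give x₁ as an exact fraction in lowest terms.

-103/21

f'(x) = 3x^2 + 12x + 6.
f(-5) = -2, f'(-5) = 21, so x₁ = (-5) - (-2)/21 = -103/21.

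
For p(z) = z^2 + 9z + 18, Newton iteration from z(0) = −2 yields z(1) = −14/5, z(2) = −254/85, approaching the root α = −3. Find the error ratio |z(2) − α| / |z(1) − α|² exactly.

5/17

z(1) − α = −14/5 − (−3) = −14/5 + 3 = 1/5, so |z(1) − α| = 1/5.
z(2) − α = −254/85 − (−3) = −254/85 + 3 = 1/85, so |z(2) − α| = 1/85.
|z(1) − α|² = 1/25.
Ratio = (1/85) / (1/25) = 5/17.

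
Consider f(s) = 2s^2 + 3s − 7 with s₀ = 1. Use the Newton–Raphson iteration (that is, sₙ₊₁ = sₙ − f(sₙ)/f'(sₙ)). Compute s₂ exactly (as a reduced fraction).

f'(s) = 4s + 3.
f(1) = −2, f'(1) = 7, so s₁ = 1 − (−2)/7 = 9/7.
f(9/7) = 8/49, f'(9/7) = 57/7, so s₂ = (9/7) − (8/49)/(57/7) = 505/399.

505/399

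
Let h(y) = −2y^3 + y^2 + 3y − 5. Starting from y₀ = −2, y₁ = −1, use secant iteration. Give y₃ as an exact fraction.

−125/76

h(−2) = 9, h(−1) = −5. y₂ = (−1) − (−5)·((−1) − (−2))/((−5) − 9) = −19/14.
h(−1) = −5, h(−19/14) = −765/343. y₃ = (−19/14) − (−765/343)·((−19/14) − (−1))/((−765/343) − (−5)) = −125/76.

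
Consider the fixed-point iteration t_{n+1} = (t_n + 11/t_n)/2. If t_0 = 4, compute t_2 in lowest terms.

t_1 = (4 + 11/4)/2 = 27/8.
t_2 = (27/8 + 11/(27/8))/2 = 1433/432.

1433/432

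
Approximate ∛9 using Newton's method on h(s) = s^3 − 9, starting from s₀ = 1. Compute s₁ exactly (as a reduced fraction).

11/3

h'(s) = 3s^2.
h(1) = −8, h'(1) = 3, so s₁ = 1 − (−8)/3 = 11/3.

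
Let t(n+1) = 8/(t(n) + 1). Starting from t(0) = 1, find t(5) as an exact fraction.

t(1) = 8/(1 + 1) = 4.
t(2) = 8/(4 + 1) = 8/5.
t(3) = 8/(8/5 + 1) = 40/13.
t(4) = 8/(40/13 + 1) = 104/53.
t(5) = 8/(104/53 + 1) = 424/157.

424/157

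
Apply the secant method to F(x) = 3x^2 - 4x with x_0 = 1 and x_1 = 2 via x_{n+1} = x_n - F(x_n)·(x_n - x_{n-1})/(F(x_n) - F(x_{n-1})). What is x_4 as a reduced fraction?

162/121

F(1) = -1, F(2) = 4. x_2 = 2 - 4·(2 - 1)/(4 - (-1)) = 6/5.
F(2) = 4, F(6/5) = -12/25. x_3 = (6/5) - (-12/25)·((6/5) - 2)/((-12/25) - 4) = 9/7.
F(6/5) = -12/25, F(9/7) = -9/49. x_4 = (9/7) - (-9/49)·((9/7) - (6/5))/((-9/49) - (-12/25)) = 162/121.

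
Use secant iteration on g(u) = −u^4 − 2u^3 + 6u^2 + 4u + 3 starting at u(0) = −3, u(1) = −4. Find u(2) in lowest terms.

g(−3) = 18, g(−4) = −45. u(2) = (−4) − (−45)·((−4) − (−3))/((−45) − 18) = −23/7.

−23/7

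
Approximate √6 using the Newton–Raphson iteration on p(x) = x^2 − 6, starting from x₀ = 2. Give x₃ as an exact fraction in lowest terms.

4801/1960

p'(x) = 2x.
p(2) = −2, p'(2) = 4, so x₁ = 2 − (−2)/4 = 5/2.
p(5/2) = 1/4, p'(5/2) = 5, so x₂ = (5/2) − (1/4)/5 = 49/20.
p(49/20) = 1/400, p'(49/20) = 49/10, so x₃ = (49/20) − (1/400)/(49/10) = 4801/1960.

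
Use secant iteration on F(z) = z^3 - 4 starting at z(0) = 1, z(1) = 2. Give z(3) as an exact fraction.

F(1) = -3, F(2) = 4. z(2) = 2 - 4·(2 - 1)/(4 - (-3)) = 10/7.
F(2) = 4, F(10/7) = -372/343. z(3) = (10/7) - (-372/343)·((10/7) - 2)/((-372/343) - 4) = 169/109.

169/109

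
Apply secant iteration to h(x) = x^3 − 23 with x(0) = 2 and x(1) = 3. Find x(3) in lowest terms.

h(2) = −15, h(3) = 4. x(2) = 3 − 4·(3 − 2)/(4 − (−15)) = 53/19.
h(3) = 4, h(53/19) = −8880/6859. x(3) = (53/19) − (−8880/6859)·((53/19) − 3)/((−8880/6859) − 4) = 25793/9079.

25793/9079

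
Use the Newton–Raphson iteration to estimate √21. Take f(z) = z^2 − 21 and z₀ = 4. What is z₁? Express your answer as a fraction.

37/8

f'(z) = 2z.
f(4) = −5, f'(4) = 8, so z₁ = 4 − (−5)/8 = 37/8.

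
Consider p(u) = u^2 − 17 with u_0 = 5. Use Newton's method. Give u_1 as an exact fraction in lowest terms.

p'(u) = 2u.
p(5) = 8, p'(5) = 10, so u_1 = 5 − 8/10 = 21/5.

21/5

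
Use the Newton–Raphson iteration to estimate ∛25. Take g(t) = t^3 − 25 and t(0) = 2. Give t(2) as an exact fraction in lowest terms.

g'(t) = 3t^2.
g(2) = −17, g'(2) = 12, so t(1) = 2 − (−17)/12 = 41/12.
g(41/12) = 25721/1728, g'(41/12) = 1681/48, so t(2) = (41/12) − (25721/1728)/(1681/48) = 90521/30258.

90521/30258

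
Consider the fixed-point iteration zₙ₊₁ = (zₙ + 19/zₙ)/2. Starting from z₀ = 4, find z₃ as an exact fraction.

11916881/2733920

z₁ = (4 + 19/4)/2 = 35/8.
z₂ = (35/8 + 19/(35/8))/2 = 2441/560.
z₃ = (2441/560 + 19/(2441/560))/2 = 11916881/2733920.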